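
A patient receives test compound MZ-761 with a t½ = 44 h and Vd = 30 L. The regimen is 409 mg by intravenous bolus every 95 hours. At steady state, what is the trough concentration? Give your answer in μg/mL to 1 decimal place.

3.9 μg/mL

Over one 95-h interval, 95/44 ≈ 2.1591 half-lives elapse, leaving f ≈ 0.2239 of each dose.
At steady state, accumulation factor R = 1/(1 − e^(−kτ)) ≈ 1.2885.
Each bolus raises the concentration by D/Vd = 409/30 ≈ 13.633 μg/mL.
Cmax,ss = C₀/(1 − f) ≈ 13.633/0.7761 ≈ 17.566 μg/mL.
One interval later, Cmin,ss = Cmax,ss·e^(−kτ) ≈ 17.566 × 0.2239 ≈ 3.933 μg/mL.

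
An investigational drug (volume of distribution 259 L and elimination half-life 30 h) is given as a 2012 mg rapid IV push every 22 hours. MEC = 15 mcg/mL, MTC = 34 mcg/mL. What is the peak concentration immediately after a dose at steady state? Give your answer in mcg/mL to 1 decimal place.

Over one 22-h interval, 22/30 ≈ 0.73333 half-lives elapse, leaving f ≈ 0.6015 of each dose.
At steady state, accumulation factor R = 1/(1 − e^(−kτ)) ≈ 2.5094.
Single-dose peak C₀ = D/Vd = 2012/259 ≈ 7.768 mcg/mL.
Steady-state peak Cmax,ss = C₀·R ≈ 7.768 × 2.5094 ≈ 19.493 mcg/mL.
Peak 19.5 mcg/mL vs MTC 34 mcg/mL: below toxic threshold.

19.5 mcg/mL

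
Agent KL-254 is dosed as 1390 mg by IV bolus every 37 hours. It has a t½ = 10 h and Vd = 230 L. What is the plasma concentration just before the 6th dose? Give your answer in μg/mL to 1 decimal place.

0.5 μg/mL

f = (1/2)^(τ/t½) = (1/2)^(37/10) ≈ 0.0769.
C₀ = D/Vd = 1390/230 ≈ 6.043 μg/mL.
Before the 6th dose, 5 doses have been given. Superposition: Cmin = C₀·(f + f² + … + f^5).
≈ 6.043 × (0.0769 + 0.0059 + 0.0005 + 0.0000 + 0.0000) ≈ 6.043 × 0.0833 ≈ 0.503 μg/mL.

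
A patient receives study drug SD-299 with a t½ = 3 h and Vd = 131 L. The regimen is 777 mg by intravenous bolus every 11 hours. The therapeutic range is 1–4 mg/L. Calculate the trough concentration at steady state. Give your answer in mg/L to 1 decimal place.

k = ln2/t½ = ln2/3 ≈ 0.231049 h⁻¹; fraction remaining f = e^(−kτ) = e^(−0.231049×11) ≈ 0.0787.
At steady state, accumulation factor R = 1/(1 − e^(−kτ)) ≈ 1.0854.
Single-dose peak C₀ = D/Vd = 777/131 ≈ 5.931 mg/L.
Steady-state peak Cmax,ss = C₀·R ≈ 5.931 × 1.0854 ≈ 6.438 mg/L.
One interval later, Cmin,ss = Cmax,ss·e^(−kτ) ≈ 6.438 × 0.0787 ≈ 0.507 mg/L.
Trough 0.5 mg/L vs MEC 1 mg/L: subtherapeutic.

0.5 mg/L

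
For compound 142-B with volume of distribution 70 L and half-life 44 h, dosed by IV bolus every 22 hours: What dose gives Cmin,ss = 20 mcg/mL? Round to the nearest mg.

τ/t½ = 22/44 ≈ 0.5, so f = (1/2)^(22/44) ≈ 0.707107.
Cmin,ss = (D/Vd)·f/(1−f), so D = Cmin,ss·Vd·(1−f)/f.
D = 20 × 70 × (1−f)/f ≈ 20 × 70 × 0.41421 ≈ 579.89 mg.

580 mg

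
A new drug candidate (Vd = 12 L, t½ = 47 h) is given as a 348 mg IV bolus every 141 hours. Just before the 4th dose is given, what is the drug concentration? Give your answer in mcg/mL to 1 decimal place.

f = (1/2)^(τ/t½) = (1/2)^(141/47) ≈ 0.1250.
C₀ = D/Vd = 348/12 ≈ 29.000 mcg/mL.
Before the 4th dose, 3 doses have been given. Superposition: Cmin = C₀·(f + f² + … + f^3).
≈ 29.000 × (0.1250 + 0.0156 + 0.0020) ≈ 29.000 × 0.1426 ≈ 4.135 mcg/mL.

4.1 mcg/mL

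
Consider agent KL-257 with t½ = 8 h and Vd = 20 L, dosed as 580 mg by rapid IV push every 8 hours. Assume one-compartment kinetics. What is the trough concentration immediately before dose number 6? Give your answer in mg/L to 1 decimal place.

f = (1/2)^(τ/t½) = (1/2)^(8/8) ≈ 0.5000.
C₀ = D/Vd = 580/20 ≈ 29.000 mg/L.
Before the 6th dose, 5 doses have been given. Superposition: Cmin = C₀·(f + f² + … + f^5).
≈ 29.000 × (0.5000 + 0.2500 + 0.1250 + 0.0625 + 0.0313) ≈ 29.000 × 0.9688 ≈ 28.095 mg/L.

28.1 mg/L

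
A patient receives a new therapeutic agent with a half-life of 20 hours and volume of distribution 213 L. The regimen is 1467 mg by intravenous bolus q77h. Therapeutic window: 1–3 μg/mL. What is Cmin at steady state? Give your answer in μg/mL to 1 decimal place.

0.5 μg/mL

τ/t½ = 77/20 ≈ 3.85, so fraction remaining f = (1/2)^(77/20) ≈ 0.0693.
Single-dose peak C₀ = D/Vd = 1467/213 ≈ 6.887 μg/mL.
Steady-state trough Cmin,ss = C₀·f/(1−f) ≈ 6.887 × 0.0693/0.9307 ≈ 0.513 μg/mL.
Trough 0.5 μg/mL vs MEC 1 μg/mL: subtherapeutic.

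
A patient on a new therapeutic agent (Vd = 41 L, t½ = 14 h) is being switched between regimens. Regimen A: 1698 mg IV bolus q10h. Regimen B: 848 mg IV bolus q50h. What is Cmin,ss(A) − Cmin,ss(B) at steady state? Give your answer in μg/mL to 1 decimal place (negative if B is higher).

62.7 μg/mL

Regimen A: f = (1/2)^(10/14) ≈ 0.6095; Cmin,ss = (1698/41)·f/(1−f) ≈ 64.641 μg/mL.
Regimen B: f = (1/2)^(50/14) ≈ 0.0841; Cmin,ss = (848/41)·f/(1−f) ≈ 1.899 μg/mL.
Difference ≈ 64.641 − 1.899 ≈ 62.742 μg/mL.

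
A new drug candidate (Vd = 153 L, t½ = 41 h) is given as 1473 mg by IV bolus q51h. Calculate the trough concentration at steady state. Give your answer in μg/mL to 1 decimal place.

k = ln2/t½ = ln2/41 ≈ 0.016906 h⁻¹; fraction remaining f = e^(−kτ) = e^(−0.016906×51) ≈ 0.4222.
Each bolus raises the concentration by D/Vd = 1473/153 ≈ 9.627 μg/mL.
Steady-state trough Cmin,ss = C₀·f/(1−f) ≈ 9.627 × 0.4222/0.5778 ≈ 7.034 μg/mL.

7.0 μg/mL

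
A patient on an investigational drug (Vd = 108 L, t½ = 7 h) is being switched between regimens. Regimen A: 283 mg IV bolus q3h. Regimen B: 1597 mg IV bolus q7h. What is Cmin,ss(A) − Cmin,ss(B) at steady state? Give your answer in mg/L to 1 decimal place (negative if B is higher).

-7.2 mg/L

Regimen A: f = (1/2)^(3/7) ≈ 0.7430; Cmin,ss = (283/108)·f/(1−f) ≈ 7.576 mg/L.
Regimen B: f = (1/2)^(7/7) ≈ 0.5000; Cmin,ss = (1597/108)·f/(1−f) ≈ 14.787 mg/L.
Difference ≈ 7.576 − 14.787 ≈ -7.211 mg/L.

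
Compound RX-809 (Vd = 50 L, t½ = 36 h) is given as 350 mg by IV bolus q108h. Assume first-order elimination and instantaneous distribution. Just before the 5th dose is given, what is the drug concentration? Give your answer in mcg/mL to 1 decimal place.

f = (1/2)^(τ/t½) = (1/2)^(108/36) ≈ 0.1250.
C₀ = D/Vd = 350/50 ≈ 7.000 mcg/mL.
Before the 5th dose, 4 doses have been given. Superposition: Cmin = C₀·(f + f² + … + f^4).
≈ 7.000 × (0.1250 + 0.0156 + 0.0020 + 0.0002) ≈ 7.000 × 0.1428 ≈ 1.000 mcg/mL.

1.0 mcg/mL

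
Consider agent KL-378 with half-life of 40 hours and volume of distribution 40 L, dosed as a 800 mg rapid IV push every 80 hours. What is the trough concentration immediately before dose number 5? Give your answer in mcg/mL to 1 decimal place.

6.6 mcg/mL

f = (1/2)^(τ/t½) = (1/2)^(80/40) ≈ 0.2500.
C₀ = D/Vd = 800/40 ≈ 20.000 mcg/mL.
Before the 5th dose, 4 doses have been given. Superposition: Cmin = C₀·(f + f² + … + f^4).
≈ 20.000 × (0.2500 + 0.0625 + 0.0156 + 0.0039) ≈ 20.000 × 0.3320 ≈ 6.640 mcg/mL.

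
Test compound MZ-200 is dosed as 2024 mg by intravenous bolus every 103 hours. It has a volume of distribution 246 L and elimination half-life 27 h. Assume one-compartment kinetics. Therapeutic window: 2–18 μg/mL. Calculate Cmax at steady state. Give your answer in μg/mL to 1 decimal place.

8.9 μg/mL

τ/t½ = 103/27 ≈ 3.8148, so fraction remaining f = (1/2)^(103/27) ≈ 0.0711.
Accumulation ratio R = 1/(1 − f) ≈ 1/0.9289 ≈ 1.0765.
Each bolus raises the concentration by D/Vd = 2024/246 ≈ 8.228 μg/mL.
Steady-state peak Cmax,ss = C₀·R ≈ 8.228 × 1.0765 ≈ 8.857 μg/mL.
Peak 8.9 μg/mL vs MTC 18 μg/mL: below toxic threshold.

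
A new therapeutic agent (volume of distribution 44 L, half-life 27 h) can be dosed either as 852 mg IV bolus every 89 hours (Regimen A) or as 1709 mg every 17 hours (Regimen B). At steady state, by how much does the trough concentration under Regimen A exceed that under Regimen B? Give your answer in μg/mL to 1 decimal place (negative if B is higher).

-68.8 μg/mL

Regimen A: f = (1/2)^(89/27) ≈ 0.1018; Cmin,ss = (852/44)·f/(1−f) ≈ 2.195 μg/mL.
Regimen B: f = (1/2)^(17/27) ≈ 0.6463; Cmin,ss = (1709/44)·f/(1−f) ≈ 70.972 μg/mL.
Difference ≈ 2.195 − 70.972 ≈ -68.777 μg/mL.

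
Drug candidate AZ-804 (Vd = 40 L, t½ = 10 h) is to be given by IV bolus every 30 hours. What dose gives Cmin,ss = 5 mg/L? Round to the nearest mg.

1400 mg

τ/t½ = 30/10 ≈ 3, so f = (1/2)^(30/10) ≈ 0.125000.
Cmin,ss = (D/Vd)·f/(1−f), so D = Cmin,ss·Vd·(1−f)/f.
D = 5 × 40 × (1−f)/f ≈ 5 × 40 × 7.00000 ≈ 1400.00 mg.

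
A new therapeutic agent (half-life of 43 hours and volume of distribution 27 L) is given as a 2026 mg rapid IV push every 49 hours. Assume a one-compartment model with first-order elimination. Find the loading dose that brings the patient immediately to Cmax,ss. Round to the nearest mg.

3710 mg

f = (1/2)^(49/43) ≈ 0.453906; accumulation ratio R = 1/(1−f) ≈ 1.83119.
Loading dose to hit Cmax,ss on first dose: D_load = D_maint·R ≈ 2026 × 1.83119 ≈ 3709.99 mg.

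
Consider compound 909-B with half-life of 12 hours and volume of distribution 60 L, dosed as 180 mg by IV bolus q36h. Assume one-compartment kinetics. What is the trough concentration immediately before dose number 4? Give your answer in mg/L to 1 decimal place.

f = (1/2)^(τ/t½) = (1/2)^(36/12) ≈ 0.1250.
C₀ = D/Vd = 180/60 ≈ 3.000 mg/L.
Before the 4th dose, 3 doses have been given. Superposition: Cmin = C₀·(f + f² + … + f^3).
≈ 3.000 × (0.1250 + 0.0156 + 0.0020) ≈ 3.000 × 0.1426 ≈ 0.428 mg/L.

0.4 mg/L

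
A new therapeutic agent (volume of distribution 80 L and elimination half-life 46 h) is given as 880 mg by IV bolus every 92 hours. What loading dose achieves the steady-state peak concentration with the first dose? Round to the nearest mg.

f = (1/2)^(92/46) ≈ 0.250000; accumulation ratio R = 1/(1−f) ≈ 1.33333.
Loading dose to hit Cmax,ss on first dose: D_load = D_maint·R ≈ 880 × 1.33333 ≈ 1173.33 mg.

1173 mg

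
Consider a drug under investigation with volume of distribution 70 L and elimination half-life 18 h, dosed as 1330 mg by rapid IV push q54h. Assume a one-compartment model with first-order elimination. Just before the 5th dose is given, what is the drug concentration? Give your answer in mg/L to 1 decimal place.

2.7 mg/L

f = (1/2)^(τ/t½) = (1/2)^(54/18) ≈ 0.1250.
C₀ = D/Vd = 1330/70 ≈ 19.000 mg/L.
Before the 5th dose, 4 doses have been given. Superposition: Cmin = C₀·(f + f² + … + f^4).
≈ 19.000 × (0.1250 + 0.0156 + 0.0020 + 0.0002) ≈ 19.000 × 0.1428 ≈ 2.713 mg/L.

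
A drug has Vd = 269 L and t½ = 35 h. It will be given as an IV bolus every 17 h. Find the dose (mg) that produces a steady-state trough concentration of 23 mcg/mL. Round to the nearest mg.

2477 mg

τ/t½ = 17/35 ≈ 0.48571, so f = (1/2)^(17/35) ≈ 0.714143.
Cmin,ss = (D/Vd)·f/(1−f), so D = Cmin,ss·Vd·(1−f)/f.
D = 23 × 269 × (1−f)/f ≈ 23 × 269 × 0.40028 ≈ 2476.53 mg.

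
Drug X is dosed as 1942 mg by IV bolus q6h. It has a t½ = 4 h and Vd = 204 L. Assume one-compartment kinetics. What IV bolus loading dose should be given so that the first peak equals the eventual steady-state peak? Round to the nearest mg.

3004 mg

f = (1/2)^(6/4) ≈ 0.353553; accumulation ratio R = 1/(1−f) ≈ 1.54692.
Loading dose to hit Cmax,ss on first dose: D_load = D_maint·R ≈ 1942 × 1.54692 ≈ 3004.12 mg.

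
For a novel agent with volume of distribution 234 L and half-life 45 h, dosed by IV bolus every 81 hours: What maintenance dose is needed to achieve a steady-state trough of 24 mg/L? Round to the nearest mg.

τ/t½ = 81/45 ≈ 1.8, so f = (1/2)^(81/45) ≈ 0.287175.
Cmin,ss = (D/Vd)·f/(1−f), so D = Cmin,ss·Vd·(1−f)/f.
D = 24 × 234 × (1−f)/f ≈ 24 × 234 × 2.48220 ≈ 13940.04 mg.

13940 mg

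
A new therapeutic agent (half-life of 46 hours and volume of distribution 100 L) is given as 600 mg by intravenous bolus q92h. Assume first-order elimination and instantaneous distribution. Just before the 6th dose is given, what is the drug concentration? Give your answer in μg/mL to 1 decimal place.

2.0 μg/mL

f = (1/2)^(τ/t½) = (1/2)^(92/46) ≈ 0.2500.
C₀ = D/Vd = 600/100 ≈ 6.000 μg/mL.
Before the 6th dose, 5 doses have been given. Superposition: Cmin = C₀·(f + f² + … + f^5).
≈ 6.000 × (0.2500 + 0.0625 + 0.0156 + 0.0039 + 0.0010) ≈ 6.000 × 0.3330 ≈ 1.998 μg/mL.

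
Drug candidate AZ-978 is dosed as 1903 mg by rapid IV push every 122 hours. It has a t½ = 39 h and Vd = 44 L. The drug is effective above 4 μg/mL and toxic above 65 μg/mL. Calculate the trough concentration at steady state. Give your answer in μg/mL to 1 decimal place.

5.6 μg/mL

τ/t½ = 122/39 ≈ 3.1282, so fraction remaining f = (1/2)^(122/39) ≈ 0.1144.
Accumulation ratio R = 1/(1 − f) ≈ 1/0.8856 ≈ 1.1292.
Each bolus raises the concentration by D/Vd = 1903/44 ≈ 43.250 μg/mL.
Steady-state peak Cmax,ss = C₀·R ≈ 43.250 × 1.1292 ≈ 48.838 μg/mL.
One interval later, Cmin,ss = Cmax,ss·e^(−kτ) ≈ 48.838 × 0.1144 ≈ 5.587 μg/mL.
Trough 5.6 μg/mL vs MEC 4 μg/mL: adequate.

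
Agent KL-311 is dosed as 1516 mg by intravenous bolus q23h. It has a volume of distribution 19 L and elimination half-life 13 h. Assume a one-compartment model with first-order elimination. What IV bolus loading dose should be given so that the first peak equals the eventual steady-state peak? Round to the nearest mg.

2145 mg

f = (1/2)^(23/13) ≈ 0.293365; accumulation ratio R = 1/(1−f) ≈ 1.41516.
Loading dose to hit Cmax,ss on first dose: D_load = D_maint·R ≈ 1516 × 1.41516 ≈ 2145.38 mg.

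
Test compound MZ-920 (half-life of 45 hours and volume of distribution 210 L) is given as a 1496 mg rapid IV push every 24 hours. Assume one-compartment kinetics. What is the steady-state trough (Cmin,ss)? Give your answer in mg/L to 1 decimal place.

Over one 24-h interval, 24/45 ≈ 0.53333 half-lives elapse, leaving f ≈ 0.6910 of each dose.
Accumulation ratio R = 1/(1 − f) ≈ 1/0.3090 ≈ 3.2362.
Each bolus raises the concentration by D/Vd = 1496/210 ≈ 7.124 mg/L.
Cmax,ss = C₀/(1 − f) ≈ 7.124/0.3090 ≈ 23.055 mg/L.
One interval later, Cmin,ss = Cmax,ss·e^(−kτ) ≈ 23.055 × 0.6910 ≈ 15.931 mg/L.

15.9 mg/L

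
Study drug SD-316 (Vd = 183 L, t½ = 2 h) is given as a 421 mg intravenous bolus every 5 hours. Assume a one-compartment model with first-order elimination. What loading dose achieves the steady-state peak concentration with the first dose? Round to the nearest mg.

511 mg

f = (1/2)^(5/2) ≈ 0.176777; accumulation ratio R = 1/(1−f) ≈ 1.21474.
Loading dose to hit Cmax,ss on first dose: D_load = D_maint·R ≈ 421 × 1.21474 ≈ 511.41 mg.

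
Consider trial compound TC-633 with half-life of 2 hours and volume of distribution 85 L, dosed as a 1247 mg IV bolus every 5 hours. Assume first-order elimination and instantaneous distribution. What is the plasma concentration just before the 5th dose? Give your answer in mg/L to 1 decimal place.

f = (1/2)^(τ/t½) = (1/2)^(5/2) ≈ 0.1768.
C₀ = D/Vd = 1247/85 ≈ 14.671 mg/L.
Before the 5th dose, 4 doses have been given. Superposition: Cmin = C₀·(f + f² + … + f^4).
≈ 14.671 × (0.1768 + 0.0313 + 0.0055 + 0.0010) ≈ 14.671 × 0.2146 ≈ 3.148 mg/L.

3.1 mg/L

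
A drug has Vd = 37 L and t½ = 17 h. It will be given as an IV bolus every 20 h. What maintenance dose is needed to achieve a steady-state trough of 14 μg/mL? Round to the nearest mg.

653 mg

τ/t½ = 20/17 ≈ 1.1765, so f = (1/2)^(20/17) ≈ 0.442433.
Cmin,ss = (D/Vd)·f/(1−f), so D = Cmin,ss·Vd·(1−f)/f.
D = 14 × 37 × (1−f)/f ≈ 14 × 37 × 1.26023 ≈ 652.80 mg.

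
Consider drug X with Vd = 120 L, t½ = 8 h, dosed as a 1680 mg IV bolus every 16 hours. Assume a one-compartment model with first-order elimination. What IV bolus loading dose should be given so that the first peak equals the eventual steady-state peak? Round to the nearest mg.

f = (1/2)^(16/8) ≈ 0.250000; accumulation ratio R = 1/(1−f) ≈ 1.33333.
Loading dose to hit Cmax,ss on first dose: D_load = D_maint·R ≈ 1680 × 1.33333 ≈ 2239.99 mg.

2240 mg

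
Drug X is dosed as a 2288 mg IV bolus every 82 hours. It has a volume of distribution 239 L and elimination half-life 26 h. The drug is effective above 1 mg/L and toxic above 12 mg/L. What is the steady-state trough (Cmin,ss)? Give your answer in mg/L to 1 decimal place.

k = ln2/t½ = ln2/26 ≈ 0.026660 h⁻¹; fraction remaining f = e^(−kτ) = e^(−0.026660×82) ≈ 0.1124.
At steady state, accumulation factor R = 1/(1 − e^(−kτ)) ≈ 1.1266.
Each bolus raises the concentration by D/Vd = 2288/239 ≈ 9.573 mg/L.
Cmax,ss = C₀/(1 − f) ≈ 9.573/0.8876 ≈ 10.785 mg/L.
One interval later, Cmin,ss = Cmax,ss·e^(−kτ) ≈ 10.785 × 0.1124 ≈ 1.212 mg/L.
Trough 1.2 mg/L vs MEC 1 mg/L: adequate.

1.2 mg/L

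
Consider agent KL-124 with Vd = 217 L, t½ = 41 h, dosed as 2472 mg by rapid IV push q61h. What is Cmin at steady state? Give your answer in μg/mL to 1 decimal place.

k = ln2/t½ = ln2/41 ≈ 0.016906 h⁻¹; fraction remaining f = e^(−kτ) = e^(−0.016906×61) ≈ 0.3566.
Accumulation ratio R = 1/(1 − f) ≈ 1/0.6434 ≈ 1.5542.
Single-dose peak C₀ = D/Vd = 2472/217 ≈ 11.392 μg/mL.
Steady-state peak Cmax,ss = C₀·R ≈ 11.392 × 1.5542 ≈ 17.705 μg/mL.
One interval later, Cmin,ss = Cmax,ss·e^(−kτ) ≈ 17.705 × 0.3566 ≈ 6.314 μg/mL.

6.3 μg/mL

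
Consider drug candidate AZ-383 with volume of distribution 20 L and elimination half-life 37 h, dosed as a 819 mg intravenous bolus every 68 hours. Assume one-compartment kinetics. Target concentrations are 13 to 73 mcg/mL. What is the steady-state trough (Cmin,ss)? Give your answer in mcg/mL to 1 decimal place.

15.9 mcg/mL

k = ln2/t½ = ln2/37 ≈ 0.018734 h⁻¹; fraction remaining f = e^(−kτ) = e^(−0.018734×68) ≈ 0.2797.
Each bolus raises the concentration by D/Vd = 819/20 ≈ 40.950 mcg/mL.
Steady-state trough Cmin,ss = C₀·f/(1−f) ≈ 40.950 × 0.2797/0.7203 ≈ 15.901 mcg/mL.
Trough 15.9 mcg/mL vs MEC 13 mcg/mL: adequate.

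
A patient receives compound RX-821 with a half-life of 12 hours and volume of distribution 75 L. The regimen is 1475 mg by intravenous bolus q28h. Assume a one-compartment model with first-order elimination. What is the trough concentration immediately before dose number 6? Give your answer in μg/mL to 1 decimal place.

f = (1/2)^(τ/t½) = (1/2)^(28/12) ≈ 0.1984.
C₀ = D/Vd = 1475/75 ≈ 19.667 μg/mL.
Before the 6th dose, 5 doses have been given. Superposition: Cmin = C₀·(f + f² + … + f^5).
≈ 19.667 × (0.1984 + 0.0394 + 0.0078 + 0.0015 + 0.0003) ≈ 19.667 × 0.2474 ≈ 4.866 μg/mL.

4.9 μg/mL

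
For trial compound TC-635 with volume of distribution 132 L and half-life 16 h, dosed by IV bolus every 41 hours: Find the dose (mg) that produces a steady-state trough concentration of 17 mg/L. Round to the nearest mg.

11012 mg

τ/t½ = 41/16 ≈ 2.5625, so f = (1/2)^(41/16) ≈ 0.169282.
Cmin,ss = (D/Vd)·f/(1−f), so D = Cmin,ss·Vd·(1−f)/f.
D = 17 × 132 × (1−f)/f ≈ 17 × 132 × 4.90730 ≈ 11011.98 mg.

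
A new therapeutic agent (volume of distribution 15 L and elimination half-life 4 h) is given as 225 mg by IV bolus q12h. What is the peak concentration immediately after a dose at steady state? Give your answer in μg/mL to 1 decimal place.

τ = 12 h = 3 half-lives, so f = (1/2)^3 = 0.125.
Accumulation ratio R = 1/(1 − f) = 1/0.875 = 8/7.
Single-dose peak C₀ = D/Vd = 225/15 = 15 μg/mL.
Steady-state peak Cmax,ss = C₀·R = 15 × 8/7 ≈ 17.143 μg/mL.

17.1 μg/mL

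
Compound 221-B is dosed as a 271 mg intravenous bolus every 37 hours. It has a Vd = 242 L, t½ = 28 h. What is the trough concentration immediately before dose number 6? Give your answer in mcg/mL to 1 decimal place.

0.7 mcg/mL

f = (1/2)^(τ/t½) = (1/2)^(37/28) ≈ 0.4001.
C₀ = D/Vd = 271/242 ≈ 1.120 mcg/mL.
Before the 6th dose, 5 doses have been given. Superposition: Cmin = C₀·(f + f² + … + f^5).
≈ 1.120 × (0.4001 + 0.1601 + 0.0640 + 0.0256 + 0.0103) ≈ 1.120 × 0.6601 ≈ 0.739 mcg/mL.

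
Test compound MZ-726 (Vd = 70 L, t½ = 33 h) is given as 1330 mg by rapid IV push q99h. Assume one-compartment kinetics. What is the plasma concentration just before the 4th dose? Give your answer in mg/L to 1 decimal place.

f = (1/2)^(τ/t½) = (1/2)^(99/33) ≈ 0.1250.
C₀ = D/Vd = 1330/70 ≈ 19.000 mg/L.
Before the 4th dose, 3 doses have been given. Superposition: Cmin = C₀·(f + f² + … + f^3).
≈ 19.000 × (0.1250 + 0.0156 + 0.0020) ≈ 19.000 × 0.1426 ≈ 2.709 mg/L.

2.7 mg/L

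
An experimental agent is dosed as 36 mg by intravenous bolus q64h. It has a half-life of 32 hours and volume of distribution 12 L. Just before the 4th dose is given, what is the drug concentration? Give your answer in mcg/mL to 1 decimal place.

f = (1/2)^(τ/t½) = (1/2)^(64/32) ≈ 0.2500.
C₀ = D/Vd = 36/12 ≈ 3.000 mcg/mL.
Before the 4th dose, 3 doses have been given. Superposition: Cmin = C₀·(f + f² + … + f^3).
≈ 3.000 × (0.2500 + 0.0625 + 0.0156) ≈ 3.000 × 0.3281 ≈ 0.984 mcg/mL.

1.0 mcg/mL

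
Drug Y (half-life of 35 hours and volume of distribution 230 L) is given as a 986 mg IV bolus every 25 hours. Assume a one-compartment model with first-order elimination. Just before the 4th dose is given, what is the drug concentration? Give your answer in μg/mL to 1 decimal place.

5.2 μg/mL

f = (1/2)^(τ/t½) = (1/2)^(25/35) ≈ 0.6095.
C₀ = D/Vd = 986/230 ≈ 4.287 μg/mL.
Before the 4th dose, 3 doses have been given. Superposition: Cmin = C₀·(f + f² + … + f^3).
≈ 4.287 × (0.6095 + 0.3715 + 0.2264) ≈ 4.287 × 1.2074 ≈ 5.176 μg/mL.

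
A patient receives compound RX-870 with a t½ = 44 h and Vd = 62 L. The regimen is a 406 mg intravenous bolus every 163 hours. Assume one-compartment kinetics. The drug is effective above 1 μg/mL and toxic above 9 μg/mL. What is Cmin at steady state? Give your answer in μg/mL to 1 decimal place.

0.5 μg/mL

τ/t½ = 163/44 ≈ 3.7045, so fraction remaining f = (1/2)^(163/44) ≈ 0.0767.
At steady state, accumulation factor R = 1/(1 − e^(−kτ)) ≈ 1.0831.
Single-dose peak C₀ = D/Vd = 406/62 ≈ 6.548 μg/mL.
Steady-state peak Cmax,ss = C₀·R ≈ 6.548 × 1.0831 ≈ 7.092 μg/mL.
Steady-state trough Cmin,ss = Cmax,ss·f ≈ 7.092 × 0.0767 ≈ 0.544 μg/mL.
Trough 0.5 μg/mL vs MEC 1 μg/mL: subtherapeutic.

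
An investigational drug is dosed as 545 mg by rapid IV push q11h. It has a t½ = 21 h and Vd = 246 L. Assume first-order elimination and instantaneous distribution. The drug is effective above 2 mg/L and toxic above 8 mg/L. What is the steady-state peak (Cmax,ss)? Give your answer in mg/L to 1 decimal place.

7.3 mg/L

τ/t½ = 11/21 ≈ 0.52381, so fraction remaining f = (1/2)^(11/21) ≈ 0.6955.
Accumulation ratio R = 1/(1 − f) ≈ 1/0.3045 ≈ 3.2841.
Each bolus raises the concentration by D/Vd = 545/246 ≈ 2.215 mg/L.
Steady-state peak Cmax,ss = C₀·R ≈ 2.215 × 3.2841 ≈ 7.274 mg/L.
Peak 7.3 mg/L vs MTC 8 mg/L: below toxic threshold.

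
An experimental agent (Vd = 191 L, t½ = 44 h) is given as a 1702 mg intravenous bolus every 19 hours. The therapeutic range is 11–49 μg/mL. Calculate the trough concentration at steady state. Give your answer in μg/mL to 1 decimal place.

Over one 19-h interval, 19/44 ≈ 0.43182 half-lives elapse, leaving f ≈ 0.7413 of each dose.
At steady state, accumulation factor R = 1/(1 − e^(−kτ)) ≈ 3.8655.
Each bolus raises the concentration by D/Vd = 1702/191 ≈ 8.911 μg/mL.
Steady-state peak Cmax,ss = C₀·R ≈ 8.911 × 3.8655 ≈ 34.445 μg/mL.
One interval later, Cmin,ss = Cmax,ss·e^(−kτ) ≈ 34.445 × 0.7413 ≈ 25.534 μg/mL.
Trough 25.5 μg/mL vs MEC 11 μg/mL: adequate.

25.5 μg/mL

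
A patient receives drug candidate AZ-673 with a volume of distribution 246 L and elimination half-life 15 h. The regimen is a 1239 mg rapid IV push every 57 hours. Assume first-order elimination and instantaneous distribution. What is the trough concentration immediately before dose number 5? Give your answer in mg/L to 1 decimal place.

0.4 mg/L

f = (1/2)^(τ/t½) = (1/2)^(57/15) ≈ 0.0718.
C₀ = D/Vd = 1239/246 ≈ 5.037 mg/L.
Before the 5th dose, 4 doses have been given. Superposition: Cmin = C₀·(f + f² + … + f^4).
≈ 5.037 × (0.0718 + 0.0052 + 0.0004 + 0.0000) ≈ 5.037 × 0.0774 ≈ 0.390 mg/L.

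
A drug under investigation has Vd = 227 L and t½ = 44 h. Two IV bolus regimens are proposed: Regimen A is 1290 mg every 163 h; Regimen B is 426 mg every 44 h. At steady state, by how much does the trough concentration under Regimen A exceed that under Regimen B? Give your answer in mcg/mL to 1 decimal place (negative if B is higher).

-1.4 mcg/mL

Regimen A: f = (1/2)^(163/44) ≈ 0.0767; Cmin,ss = (1290/227)·f/(1−f) ≈ 0.472 mcg/mL.
Regimen B: f = (1/2)^(44/44) ≈ 0.5000; Cmin,ss = (426/227)·f/(1−f) ≈ 1.877 mcg/mL.
Difference ≈ 0.472 − 1.877 ≈ -1.405 mcg/mL.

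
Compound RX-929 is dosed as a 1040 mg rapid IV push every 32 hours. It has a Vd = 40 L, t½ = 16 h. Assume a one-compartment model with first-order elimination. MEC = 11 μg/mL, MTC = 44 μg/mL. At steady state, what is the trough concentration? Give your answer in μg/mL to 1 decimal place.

8.7 μg/mL

τ = 32 h = 2 half-lives, so f = (1/2)^2 = 0.25.
At steady state, R = 1/(1 − 0.25) = 4/3.
Single-dose peak C₀ = D/Vd = 1040/40 = 26 μg/mL.
Steady-state peak Cmax,ss = C₀·R = 26 × 4/3 ≈ 34.667 μg/mL.
Steady-state trough Cmin,ss = Cmax,ss·f ≈ 34.667 × 0.25 ≈ 8.667 μg/mL.
Trough 8.7 μg/mL vs MEC 11 μg/mL: subtherapeutic.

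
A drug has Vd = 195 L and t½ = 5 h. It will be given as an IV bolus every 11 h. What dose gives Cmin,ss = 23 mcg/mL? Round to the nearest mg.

16123 mg

τ/t½ = 11/5 ≈ 2.2, so f = (1/2)^(11/5) ≈ 0.217638.
Cmin,ss = (D/Vd)·f/(1−f), so D = Cmin,ss·Vd·(1−f)/f.
D = 23 × 195 × (1−f)/f ≈ 23 × 195 × 3.59479 ≈ 16122.63 mg.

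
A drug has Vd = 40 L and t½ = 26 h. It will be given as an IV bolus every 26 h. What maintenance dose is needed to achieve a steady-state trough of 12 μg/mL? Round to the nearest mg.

480 mg

τ/t½ = 26/26 ≈ 1, so f = (1/2)^(26/26) ≈ 0.500000.
Cmin,ss = (D/Vd)·f/(1−f), so D = Cmin,ss·Vd·(1−f)/f.
D = 12 × 40 × (1−f)/f ≈ 12 × 40 × 1.00000 ≈ 480.00 mg.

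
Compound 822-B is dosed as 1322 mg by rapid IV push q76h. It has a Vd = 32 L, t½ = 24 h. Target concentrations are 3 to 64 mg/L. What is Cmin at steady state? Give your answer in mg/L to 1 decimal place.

k = ln2/t½ = ln2/24 ≈ 0.028881 h⁻¹; fraction remaining f = e^(−kτ) = e^(−0.028881×76) ≈ 0.1114.
Each bolus raises the concentration by D/Vd = 1322/32 ≈ 41.312 mg/L.
Steady-state trough Cmin,ss = C₀·f/(1−f) ≈ 41.312 × 0.1114/0.8886 ≈ 5.179 mg/L.
Trough 5.2 mg/L vs MEC 3 mg/L: adequate.

5.2 mg/L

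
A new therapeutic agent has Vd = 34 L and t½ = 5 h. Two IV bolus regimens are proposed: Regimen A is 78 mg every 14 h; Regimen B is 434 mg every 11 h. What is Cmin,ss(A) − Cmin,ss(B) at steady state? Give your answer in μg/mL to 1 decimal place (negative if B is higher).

-3.2 μg/mL

Regimen A: f = (1/2)^(14/5) ≈ 0.1436; Cmin,ss = (78/34)·f/(1−f) ≈ 0.385 μg/mL.
Regimen B: f = (1/2)^(11/5) ≈ 0.2176; Cmin,ss = (434/34)·f/(1−f) ≈ 3.550 μg/mL.
Difference ≈ 0.385 − 3.550 ≈ -3.165 μg/mL.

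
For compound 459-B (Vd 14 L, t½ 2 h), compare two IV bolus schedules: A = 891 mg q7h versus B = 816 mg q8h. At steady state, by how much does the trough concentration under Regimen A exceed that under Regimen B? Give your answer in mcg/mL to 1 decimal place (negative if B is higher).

2.3 mcg/mL

Regimen A: f = (1/2)^(7/2) ≈ 0.0884; Cmin,ss = (891/14)·f/(1−f) ≈ 6.172 mcg/mL.
Regimen B: f = (1/2)^(8/2) ≈ 0.0625; Cmin,ss = (816/14)·f/(1−f) ≈ 3.886 mcg/mL.
Difference ≈ 6.172 − 3.886 ≈ 2.286 mcg/mL.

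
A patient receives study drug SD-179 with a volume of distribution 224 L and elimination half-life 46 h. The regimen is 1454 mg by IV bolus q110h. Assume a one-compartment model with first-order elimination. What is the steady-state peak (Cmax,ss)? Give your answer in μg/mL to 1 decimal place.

8.0 μg/mL

Over one 110-h interval, 110/46 ≈ 2.3913 half-lives elapse, leaving f ≈ 0.1906 of each dose.
Accumulation ratio R = 1/(1 − f) ≈ 1/0.8094 ≈ 1.2355.
Single-dose peak C₀ = D/Vd = 1454/224 ≈ 6.491 μg/mL.
Steady-state peak Cmax,ss = C₀·R ≈ 6.491 × 1.2355 ≈ 8.020 μg/mL.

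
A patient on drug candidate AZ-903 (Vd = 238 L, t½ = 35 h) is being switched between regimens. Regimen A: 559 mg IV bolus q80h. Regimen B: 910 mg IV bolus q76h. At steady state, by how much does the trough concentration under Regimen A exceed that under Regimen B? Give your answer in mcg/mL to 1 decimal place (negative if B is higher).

Regimen A: f = (1/2)^(80/35) ≈ 0.2051; Cmin,ss = (559/238)·f/(1−f) ≈ 0.606 mcg/mL.
Regimen B: f = (1/2)^(76/35) ≈ 0.2220; Cmin,ss = (910/238)·f/(1−f) ≈ 1.091 mcg/mL.
Difference ≈ 0.606 − 1.091 ≈ -0.485 mcg/mL.

-0.5 mcg/mL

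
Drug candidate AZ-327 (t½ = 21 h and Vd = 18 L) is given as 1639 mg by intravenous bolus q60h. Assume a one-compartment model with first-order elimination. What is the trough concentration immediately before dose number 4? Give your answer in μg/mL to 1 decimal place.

14.5 μg/mL

f = (1/2)^(τ/t½) = (1/2)^(60/21) ≈ 0.1380.
C₀ = D/Vd = 1639/18 ≈ 91.056 μg/mL.
Before the 4th dose, 3 doses have been given. Superposition: Cmin = C₀·(f + f² + … + f^3).
≈ 91.056 × (0.1380 + 0.0190 + 0.0026) ≈ 91.056 × 0.1596 ≈ 14.533 μg/mL.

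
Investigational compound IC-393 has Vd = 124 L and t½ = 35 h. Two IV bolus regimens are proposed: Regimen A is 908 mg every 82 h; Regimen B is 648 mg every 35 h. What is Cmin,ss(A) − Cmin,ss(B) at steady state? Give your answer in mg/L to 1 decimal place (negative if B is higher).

-3.4 mg/L

Regimen A: f = (1/2)^(82/35) ≈ 0.1971; Cmin,ss = (908/124)·f/(1−f) ≈ 1.798 mg/L.
Regimen B: f = (1/2)^(35/35) ≈ 0.5000; Cmin,ss = (648/124)·f/(1−f) ≈ 5.226 mg/L.
Difference ≈ 1.798 − 5.226 ≈ -3.428 mg/L.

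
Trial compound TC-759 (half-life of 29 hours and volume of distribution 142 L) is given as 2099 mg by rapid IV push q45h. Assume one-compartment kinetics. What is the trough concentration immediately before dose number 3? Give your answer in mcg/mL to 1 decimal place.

f = (1/2)^(τ/t½) = (1/2)^(45/29) ≈ 0.3411.
C₀ = D/Vd = 2099/142 ≈ 14.782 mcg/mL.
Before the 3rd dose, 2 doses have been given. Superposition: Cmin = C₀·(f + f²).
≈ 14.782 × (0.3411 + 0.1163) ≈ 14.782 × 0.4574 ≈ 6.761 mcg/mL.

6.8 mcg/mL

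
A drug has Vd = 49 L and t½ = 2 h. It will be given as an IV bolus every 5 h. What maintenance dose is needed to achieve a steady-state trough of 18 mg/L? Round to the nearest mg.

τ/t½ = 5/2 ≈ 2.5, so f = (1/2)^(5/2) ≈ 0.176777.
Cmin,ss = (D/Vd)·f/(1−f), so D = Cmin,ss·Vd·(1−f)/f.
D = 18 × 49 × (1−f)/f ≈ 18 × 49 × 4.65684 ≈ 4107.33 mg.

4107 mg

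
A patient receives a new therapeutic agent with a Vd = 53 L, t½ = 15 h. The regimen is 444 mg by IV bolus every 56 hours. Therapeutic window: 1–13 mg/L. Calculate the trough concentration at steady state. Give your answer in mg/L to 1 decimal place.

0.7 mg/L

k = ln2/t½ = ln2/15 ≈ 0.046210 h⁻¹; fraction remaining f = e^(−kτ) = e^(−0.046210×56) ≈ 0.0752.
Accumulation ratio R = 1/(1 − f) ≈ 1/0.9248 ≈ 1.0813.
Single-dose peak C₀ = D/Vd = 444/53 ≈ 8.377 mg/L.
Steady-state peak Cmax,ss = C₀·R ≈ 8.377 × 1.0813 ≈ 9.058 mg/L.
Steady-state trough Cmin,ss = Cmax,ss·f ≈ 9.058 × 0.0752 ≈ 0.681 mg/L.
Trough 0.7 mg/L vs MEC 1 mg/L: subtherapeutic.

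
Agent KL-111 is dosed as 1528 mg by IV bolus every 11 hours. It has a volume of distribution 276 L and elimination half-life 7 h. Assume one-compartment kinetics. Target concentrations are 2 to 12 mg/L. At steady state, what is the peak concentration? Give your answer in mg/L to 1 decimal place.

8.3 mg/L

k = ln2/t½ = ln2/7 ≈ 0.099021 h⁻¹; fraction remaining f = e^(−kτ) = e^(−0.099021×11) ≈ 0.3365.
Accumulation ratio R = 1/(1 − f) ≈ 1/0.6635 ≈ 1.5072.
Each bolus raises the concentration by D/Vd = 1528/276 ≈ 5.536 mg/L.
Steady-state peak Cmax,ss = C₀·R ≈ 5.536 × 1.5072 ≈ 8.344 mg/L.
Peak 8.3 mg/L vs MTC 12 mg/L: below toxic threshold.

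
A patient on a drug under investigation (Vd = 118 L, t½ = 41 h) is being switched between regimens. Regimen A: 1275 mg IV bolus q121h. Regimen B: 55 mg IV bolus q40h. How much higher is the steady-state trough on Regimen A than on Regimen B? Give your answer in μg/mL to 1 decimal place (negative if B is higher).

Regimen A: f = (1/2)^(121/41) ≈ 0.1293; Cmin,ss = (1275/118)·f/(1−f) ≈ 1.605 μg/mL.
Regimen B: f = (1/2)^(40/41) ≈ 0.5085; Cmin,ss = (55/118)·f/(1−f) ≈ 0.482 μg/mL.
Difference ≈ 1.605 − 0.482 ≈ 1.123 μg/mL.

1.1 μg/mL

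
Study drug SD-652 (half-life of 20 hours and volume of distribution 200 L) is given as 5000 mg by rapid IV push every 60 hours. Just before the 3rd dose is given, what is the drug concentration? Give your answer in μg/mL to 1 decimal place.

f = (1/2)^(τ/t½) = (1/2)^(60/20) ≈ 0.1250.
C₀ = D/Vd = 5000/200 ≈ 25.000 μg/mL.
Before the 3rd dose, 2 doses have been given. Superposition: Cmin = C₀·(f + f²).
≈ 25.000 × (0.1250 + 0.0156) ≈ 25.000 × 0.1406 ≈ 3.515 μg/mL.

3.5 μg/mL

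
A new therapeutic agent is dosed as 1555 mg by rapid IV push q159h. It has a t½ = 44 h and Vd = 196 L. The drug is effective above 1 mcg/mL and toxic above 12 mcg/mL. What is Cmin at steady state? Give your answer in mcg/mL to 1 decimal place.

0.7 mcg/mL

Over one 159-h interval, 159/44 ≈ 3.6136 half-lives elapse, leaving f ≈ 0.0817 of each dose.
Single-dose peak C₀ = D/Vd = 1555/196 ≈ 7.934 mcg/mL.
Steady-state trough Cmin,ss = C₀·f/(1−f) ≈ 7.934 × 0.0817/0.9183 ≈ 0.706 mcg/mL.
Trough 0.7 mcg/mL vs MEC 1 mcg/mL: subtherapeutic.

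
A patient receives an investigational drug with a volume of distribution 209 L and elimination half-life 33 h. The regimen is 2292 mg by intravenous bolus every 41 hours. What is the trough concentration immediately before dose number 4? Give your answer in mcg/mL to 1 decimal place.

7.4 mcg/mL

f = (1/2)^(τ/t½) = (1/2)^(41/33) ≈ 0.4227.
C₀ = D/Vd = 2292/209 ≈ 10.967 mcg/mL.
Before the 4th dose, 3 doses have been given. Superposition: Cmin = C₀·(f + f² + … + f^3).
≈ 10.967 × (0.4227 + 0.1787 + 0.0755) ≈ 10.967 × 0.6769 ≈ 7.424 mcg/mL.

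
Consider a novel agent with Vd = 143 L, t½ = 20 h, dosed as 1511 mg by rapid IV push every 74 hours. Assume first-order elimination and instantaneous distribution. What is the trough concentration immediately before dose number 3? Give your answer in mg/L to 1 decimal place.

0.9 mg/L

f = (1/2)^(τ/t½) = (1/2)^(74/20) ≈ 0.0769.
C₀ = D/Vd = 1511/143 ≈ 10.566 mg/L.
Before the 3rd dose, 2 doses have been given. Superposition: Cmin = C₀·(f + f²).
≈ 10.566 × (0.0769 + 0.0059) ≈ 10.566 × 0.0828 ≈ 0.875 mg/L.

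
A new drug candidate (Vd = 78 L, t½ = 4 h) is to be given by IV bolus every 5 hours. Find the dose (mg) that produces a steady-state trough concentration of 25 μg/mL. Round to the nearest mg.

τ/t½ = 5/4 ≈ 1.25, so f = (1/2)^(5/4) ≈ 0.420448.
Cmin,ss = (D/Vd)·f/(1−f), so D = Cmin,ss·Vd·(1−f)/f.
D = 25 × 78 × (1−f)/f ≈ 25 × 78 × 1.37842 ≈ 2687.92 mg.

2688 mg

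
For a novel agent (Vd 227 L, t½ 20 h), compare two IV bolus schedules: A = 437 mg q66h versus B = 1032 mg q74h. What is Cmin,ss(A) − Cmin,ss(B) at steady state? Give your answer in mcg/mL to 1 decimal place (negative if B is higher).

Regimen A: f = (1/2)^(66/20) ≈ 0.1015; Cmin,ss = (437/227)·f/(1−f) ≈ 0.217 mcg/mL.
Regimen B: f = (1/2)^(74/20) ≈ 0.0769; Cmin,ss = (1032/227)·f/(1−f) ≈ 0.379 mcg/mL.
Difference ≈ 0.217 − 0.379 ≈ -0.162 mcg/mL.

-0.2 mcg/mL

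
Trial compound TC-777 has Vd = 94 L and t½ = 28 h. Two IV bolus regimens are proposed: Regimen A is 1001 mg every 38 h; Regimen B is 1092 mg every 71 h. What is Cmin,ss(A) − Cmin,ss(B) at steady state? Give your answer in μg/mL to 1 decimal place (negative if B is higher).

Regimen A: f = (1/2)^(38/28) ≈ 0.3904; Cmin,ss = (1001/94)·f/(1−f) ≈ 6.820 μg/mL.
Regimen B: f = (1/2)^(71/28) ≈ 0.1725; Cmin,ss = (1092/94)·f/(1−f) ≈ 2.422 μg/mL.
Difference ≈ 6.820 − 2.422 ≈ 4.398 μg/mL.

4.4 μg/mL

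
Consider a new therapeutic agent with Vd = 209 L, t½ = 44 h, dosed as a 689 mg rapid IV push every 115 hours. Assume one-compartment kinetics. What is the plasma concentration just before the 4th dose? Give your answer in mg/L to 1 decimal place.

0.6 mg/L

f = (1/2)^(τ/t½) = (1/2)^(115/44) ≈ 0.1634.
C₀ = D/Vd = 689/209 ≈ 3.297 mg/L.
Before the 4th dose, 3 doses have been given. Superposition: Cmin = C₀·(f + f² + … + f^3).
≈ 3.297 × (0.1634 + 0.0267 + 0.0044) ≈ 3.297 × 0.1945 ≈ 0.641 mg/L.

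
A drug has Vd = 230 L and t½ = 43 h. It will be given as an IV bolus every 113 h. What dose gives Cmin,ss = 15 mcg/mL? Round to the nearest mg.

17875 mg

τ/t½ = 113/43 ≈ 2.6279, so f = (1/2)^(113/43) ≈ 0.161779.
Cmin,ss = (D/Vd)·f/(1−f), so D = Cmin,ss·Vd·(1−f)/f.
D = 15 × 230 × (1−f)/f ≈ 15 × 230 × 5.18127 ≈ 17875.38 mg.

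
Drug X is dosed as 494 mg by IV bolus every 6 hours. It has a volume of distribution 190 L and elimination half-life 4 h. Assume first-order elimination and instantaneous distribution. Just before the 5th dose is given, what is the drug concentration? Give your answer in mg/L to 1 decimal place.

1.4 mg/L

f = (1/2)^(τ/t½) = (1/2)^(6/4) ≈ 0.3536.
C₀ = D/Vd = 494/190 ≈ 2.600 mg/L.
Before the 5th dose, 4 doses have been given. Superposition: Cmin = C₀·(f + f² + … + f^4).
≈ 2.600 × (0.3536 + 0.1250 + 0.0442 + 0.0156) ≈ 2.600 × 0.5384 ≈ 1.400 mg/L.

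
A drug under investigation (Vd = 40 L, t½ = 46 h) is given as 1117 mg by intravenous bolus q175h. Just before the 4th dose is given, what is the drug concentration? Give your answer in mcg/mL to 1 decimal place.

f = (1/2)^(τ/t½) = (1/2)^(175/46) ≈ 0.0716.
C₀ = D/Vd = 1117/40 ≈ 27.925 mcg/mL.
Before the 4th dose, 3 doses have been given. Superposition: Cmin = C₀·(f + f² + … + f^3).
≈ 27.925 × (0.0716 + 0.0051 + 0.0004) ≈ 27.925 × 0.0771 ≈ 2.153 mcg/mL.

2.2 mcg/mL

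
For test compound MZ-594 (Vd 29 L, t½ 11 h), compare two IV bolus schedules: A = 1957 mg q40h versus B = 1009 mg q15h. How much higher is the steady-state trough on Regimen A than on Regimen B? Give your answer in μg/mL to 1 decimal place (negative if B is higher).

Regimen A: f = (1/2)^(40/11) ≈ 0.0804; Cmin,ss = (1957/29)·f/(1−f) ≈ 5.900 μg/mL.
Regimen B: f = (1/2)^(15/11) ≈ 0.3886; Cmin,ss = (1009/29)·f/(1−f) ≈ 22.114 μg/mL.
Difference ≈ 5.900 − 22.114 ≈ -16.214 μg/mL.

-16.2 μg/mL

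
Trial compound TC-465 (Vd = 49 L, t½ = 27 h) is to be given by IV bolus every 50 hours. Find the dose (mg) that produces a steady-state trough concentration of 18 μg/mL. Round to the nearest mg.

2302 mg

τ/t½ = 50/27 ≈ 1.8519, so f = (1/2)^(50/27) ≈ 0.277037.
Cmin,ss = (D/Vd)·f/(1−f), so D = Cmin,ss·Vd·(1−f)/f.
D = 18 × 49 × (1−f)/f ≈ 18 × 49 × 2.60963 ≈ 2301.69 mg.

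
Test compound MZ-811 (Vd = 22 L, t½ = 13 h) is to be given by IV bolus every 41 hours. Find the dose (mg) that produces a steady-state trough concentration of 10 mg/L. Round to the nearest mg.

τ/t½ = 41/13 ≈ 3.1538, so f = (1/2)^(41/13) ≈ 0.112356.
Cmin,ss = (D/Vd)·f/(1−f), so D = Cmin,ss·Vd·(1−f)/f.
D = 10 × 22 × (1−f)/f ≈ 10 × 22 × 7.90028 ≈ 1738.06 mg.

1738 mg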